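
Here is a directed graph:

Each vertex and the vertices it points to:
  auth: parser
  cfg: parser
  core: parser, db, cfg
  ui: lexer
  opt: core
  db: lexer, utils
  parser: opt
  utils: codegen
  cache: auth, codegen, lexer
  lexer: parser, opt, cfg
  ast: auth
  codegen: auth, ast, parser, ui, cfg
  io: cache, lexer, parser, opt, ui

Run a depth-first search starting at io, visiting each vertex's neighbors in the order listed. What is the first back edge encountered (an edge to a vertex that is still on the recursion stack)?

core→parser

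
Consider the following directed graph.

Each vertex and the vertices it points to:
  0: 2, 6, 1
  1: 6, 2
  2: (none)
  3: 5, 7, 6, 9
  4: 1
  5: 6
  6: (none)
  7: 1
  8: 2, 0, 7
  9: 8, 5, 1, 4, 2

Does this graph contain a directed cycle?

No

DFS with white/gray/black marking, starting from 5:
5 gray
  6 gray
  6 black
5 black
0 gray
  2 gray
  2 black
  0→6: 6 black — skip
  1 gray
    1→6: 6 black — skip
    1→2: 2 black — skip
  1 black
0 black
3 gray
  3→5: 5 black — skip
  7 gray
    7→1: 1 black — skip
  7 black
  3→6: 6 black — skip
  9 gray
    8 gray
      8→2: 2 black — skip
      8→0: 0 black — skip
      8→7: 7 black — skip
    8 black
    9→5: 5 black — skip
    9→1: 1 black — skip
    4 gray
      4→1: 1 black — skip
    4 black
    9→2: 2 black — skip
  9 black
3 black
Every edge goes to a white or black vertex — no back edge, so the graph is acyclic.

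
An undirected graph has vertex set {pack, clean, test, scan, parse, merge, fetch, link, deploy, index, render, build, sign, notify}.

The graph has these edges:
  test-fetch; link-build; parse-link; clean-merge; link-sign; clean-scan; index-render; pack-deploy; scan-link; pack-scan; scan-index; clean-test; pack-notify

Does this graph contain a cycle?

No

DFS, tracking each vertex's parent; an edge to a visited non-parent vertex closes a cycle.
Start from sign:
visit sign (parent –)
  visit link (parent sign)
    link–sign: parent, skip
    visit build (parent link)
      build–link: parent, skip
    visit parse (parent link)
      parse–link: parent, skip
    visit scan (parent link)
      visit pack (parent scan)
        visit notify (parent pack)
          notify–pack: parent, skip
        visit deploy (parent pack)
          deploy–pack: parent, skip
        pack–scan: parent, skip
      visit index (parent scan)
        index–scan: parent, skip
        visit render (parent index)
          render–index: parent, skip
      visit clean (parent scan)
        visit merge (parent clean)
          merge–clean: parent, skip
        visit test (parent clean)
          test–clean: parent, skip
          visit fetch (parent test)
            fetch–test: parent, skip
        clean–scan: parent, skip
      scan–link: parent, skip
No non-parent visited neighbor found — the graph is a forest.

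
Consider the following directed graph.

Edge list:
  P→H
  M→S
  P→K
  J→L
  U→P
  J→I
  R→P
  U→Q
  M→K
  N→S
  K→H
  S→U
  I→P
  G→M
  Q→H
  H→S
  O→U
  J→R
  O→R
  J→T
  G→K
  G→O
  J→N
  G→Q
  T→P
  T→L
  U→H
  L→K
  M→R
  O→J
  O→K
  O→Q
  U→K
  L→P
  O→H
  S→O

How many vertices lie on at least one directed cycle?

A vertex is on a directed cycle iff it belongs to a strongly connected component of size ≥ 2 (or has a self-loop).
The vertices on cycles are {H, I, J, K, L, N, O, P, Q, R, S, T, U} — 13 in total.

13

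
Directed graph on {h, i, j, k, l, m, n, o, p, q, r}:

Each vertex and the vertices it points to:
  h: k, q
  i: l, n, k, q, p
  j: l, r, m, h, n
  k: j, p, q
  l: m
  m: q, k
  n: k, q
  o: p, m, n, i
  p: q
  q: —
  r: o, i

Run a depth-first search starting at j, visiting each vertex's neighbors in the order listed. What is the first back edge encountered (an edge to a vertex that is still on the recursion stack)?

DFS from j (visiting each vertex's neighbors in the order listed); mark gray on enter, black on exit:
j gray
  l gray
    m gray
      q gray
      q black
      k gray
        k→j: j is gray → back edge
First back edge: k → j.

k->j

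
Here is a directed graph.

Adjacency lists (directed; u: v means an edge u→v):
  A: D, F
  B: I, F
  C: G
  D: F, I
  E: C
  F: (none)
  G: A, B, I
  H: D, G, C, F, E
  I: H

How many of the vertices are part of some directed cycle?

8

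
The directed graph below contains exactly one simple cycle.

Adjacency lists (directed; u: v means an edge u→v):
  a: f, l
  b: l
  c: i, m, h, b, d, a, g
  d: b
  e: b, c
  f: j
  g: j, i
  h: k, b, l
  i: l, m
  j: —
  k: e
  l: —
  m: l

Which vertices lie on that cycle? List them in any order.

c, e, h, k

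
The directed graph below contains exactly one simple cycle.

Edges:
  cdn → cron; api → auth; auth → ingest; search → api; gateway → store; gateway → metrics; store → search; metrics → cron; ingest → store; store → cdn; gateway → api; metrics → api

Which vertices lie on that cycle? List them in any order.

api, auth, store, ingest, search

DFS with gray/black marking from store:
store gray
  cdn gray
    cron gray
    cron black
  cdn black
  search gray
    api gray
      auth gray
        ingest gray
          ingest→store: store is gray → back edge
Back edge closes the cycle store → search → api → auth → ingest → store; its vertices are {api, auth, store, ingest, search}.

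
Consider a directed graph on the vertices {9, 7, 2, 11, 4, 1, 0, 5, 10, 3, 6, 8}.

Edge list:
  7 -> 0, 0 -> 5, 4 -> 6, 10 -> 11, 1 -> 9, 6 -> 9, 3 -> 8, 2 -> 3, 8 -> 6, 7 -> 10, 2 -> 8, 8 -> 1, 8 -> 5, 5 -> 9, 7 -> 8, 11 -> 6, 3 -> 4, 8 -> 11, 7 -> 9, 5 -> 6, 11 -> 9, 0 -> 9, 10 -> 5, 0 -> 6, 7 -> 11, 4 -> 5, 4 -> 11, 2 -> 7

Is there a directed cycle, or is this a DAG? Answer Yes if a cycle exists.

No

DFS with white/gray/black marking, starting from 6:
6 gray
  9 gray
  9 black
6 black
7 gray
  7→9: 9 black — skip
  10 gray
    5 gray
      5→6: 6 black — skip
      5→9: 9 black — skip
    5 black
    11 gray
      11→9: 9 black — skip
      11→6: 6 black — skip
    11 black
  10 black
  8 gray
    8→11: 11 black — skip
    8→5: 5 black — skip
    8→6: 6 black — skip
    1 gray
      1→9: 9 black — skip
    1 black
  8 black
  0 gray
    0→6: 6 black — skip
    0→5: 5 black — skip
    0→9: 9 black — skip
  0 black
  7→11: 11 black — skip
7 black
2 gray
  2→7: 7 black — skip
  3 gray
    4 gray
      4→11: 11 black — skip
      4→6: 6 black — skip
      4→5: 5 black — skip
    4 black
    3→8: 8 black — skip
  3 black
  2→8: 8 black — skip
2 black
Every edge goes to a white or black vertex — no back edge, so the graph is acyclic.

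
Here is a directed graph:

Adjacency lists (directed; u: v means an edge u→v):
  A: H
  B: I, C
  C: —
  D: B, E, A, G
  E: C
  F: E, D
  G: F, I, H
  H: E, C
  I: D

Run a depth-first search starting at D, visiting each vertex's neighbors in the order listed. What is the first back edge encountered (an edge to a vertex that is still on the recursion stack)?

I→D

DFS from D (visiting each vertex's neighbors in the order listed); mark gray on enter, black on exit:
D gray
  B gray
    I gray
      I→D: D is gray → back edge
First back edge: I → D.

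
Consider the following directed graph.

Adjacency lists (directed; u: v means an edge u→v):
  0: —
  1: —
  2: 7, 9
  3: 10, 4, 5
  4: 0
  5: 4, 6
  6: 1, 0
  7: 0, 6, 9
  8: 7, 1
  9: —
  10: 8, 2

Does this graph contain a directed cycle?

No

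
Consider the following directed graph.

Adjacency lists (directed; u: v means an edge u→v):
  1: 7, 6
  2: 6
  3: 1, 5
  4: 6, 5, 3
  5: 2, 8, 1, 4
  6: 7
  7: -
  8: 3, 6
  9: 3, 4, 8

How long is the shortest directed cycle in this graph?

2

For each vertex v, BFS finds the shortest path from v back to v.
The shortest such closed walk is 4 → 5 → 4, length 2.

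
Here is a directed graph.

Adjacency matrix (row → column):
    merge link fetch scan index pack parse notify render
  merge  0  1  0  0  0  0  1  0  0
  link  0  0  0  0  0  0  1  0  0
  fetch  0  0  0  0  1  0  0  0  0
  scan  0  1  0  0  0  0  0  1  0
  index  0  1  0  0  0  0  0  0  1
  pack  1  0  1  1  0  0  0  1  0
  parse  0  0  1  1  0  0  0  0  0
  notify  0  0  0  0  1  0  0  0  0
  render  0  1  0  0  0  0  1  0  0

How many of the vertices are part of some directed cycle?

7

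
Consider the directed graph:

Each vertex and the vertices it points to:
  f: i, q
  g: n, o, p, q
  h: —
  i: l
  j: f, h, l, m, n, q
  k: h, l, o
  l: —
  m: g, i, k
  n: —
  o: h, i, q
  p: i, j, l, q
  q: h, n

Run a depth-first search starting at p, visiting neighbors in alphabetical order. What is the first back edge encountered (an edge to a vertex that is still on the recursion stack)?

g→p

DFS from p (visiting neighbors in alphabetical order); mark gray on enter, black on exit:
p gray
  i gray
    l gray
    l black
  i black
  j gray
    f gray
      f→i: i black — skip
      q gray
        h gray
        h black
        n gray
        n black
      q black
    f black
    j→h: h black — skip
    j→l: l black — skip
    m gray
      g gray
        g→n: n black — skip
        o gray
          o→h: h black — skip
          o→i: i black — skip
          o→q: q black — skip
        o black
        g→p: p is gray → back edge
First back edge: g → p.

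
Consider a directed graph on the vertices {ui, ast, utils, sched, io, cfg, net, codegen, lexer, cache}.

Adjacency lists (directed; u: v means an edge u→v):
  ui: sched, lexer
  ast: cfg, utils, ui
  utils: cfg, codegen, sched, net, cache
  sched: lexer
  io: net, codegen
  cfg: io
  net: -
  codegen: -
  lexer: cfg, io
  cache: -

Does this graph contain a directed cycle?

DFS with white/gray/black marking, starting from net:
net gray
net black
ui gray
  sched gray
    lexer gray
      cfg gray
        io gray
          io→net: net black — skip
          codegen gray
          codegen black
        io black
      cfg black
      lexer→io: io black — skip
    lexer black
  sched black
  ui→lexer: lexer black — skip
ui black
ast gray
  ast→cfg: cfg black — skip
  utils gray
    utils→cfg: cfg black — skip
    utils→codegen: codegen black — skip
    utils→sched: sched black — skip
    utils→net: net black — skip
    cache gray
    cache black
  utils black
  ast→ui: ui black — skip
ast black
Every edge goes to a white or black vertex — no back edge, so the graph is acyclic.

No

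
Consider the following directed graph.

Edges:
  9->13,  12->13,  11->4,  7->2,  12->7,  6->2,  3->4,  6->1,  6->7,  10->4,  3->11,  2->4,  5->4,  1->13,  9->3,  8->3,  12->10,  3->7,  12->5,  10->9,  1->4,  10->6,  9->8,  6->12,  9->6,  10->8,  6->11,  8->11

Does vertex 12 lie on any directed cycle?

12 is on a cycle iff 12 can reach itself via ≥1 edge.
12 → 10 → 6 → 12 — yes.

Yes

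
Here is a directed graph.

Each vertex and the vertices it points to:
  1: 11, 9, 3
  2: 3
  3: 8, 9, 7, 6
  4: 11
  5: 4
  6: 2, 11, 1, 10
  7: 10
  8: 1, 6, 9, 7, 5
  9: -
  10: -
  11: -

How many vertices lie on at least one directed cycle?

5

A vertex is on a directed cycle iff it belongs to a strongly connected component of size ≥ 2 (or has a self-loop).
The vertices on cycles are {1, 2, 3, 6, 8} — 5 in total.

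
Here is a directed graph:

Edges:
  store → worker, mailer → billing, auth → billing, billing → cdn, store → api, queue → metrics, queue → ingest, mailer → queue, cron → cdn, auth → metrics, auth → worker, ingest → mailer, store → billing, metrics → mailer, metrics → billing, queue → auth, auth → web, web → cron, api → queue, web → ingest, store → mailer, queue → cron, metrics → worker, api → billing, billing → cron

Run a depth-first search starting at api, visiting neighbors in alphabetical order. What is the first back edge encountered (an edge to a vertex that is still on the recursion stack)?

mailer->queue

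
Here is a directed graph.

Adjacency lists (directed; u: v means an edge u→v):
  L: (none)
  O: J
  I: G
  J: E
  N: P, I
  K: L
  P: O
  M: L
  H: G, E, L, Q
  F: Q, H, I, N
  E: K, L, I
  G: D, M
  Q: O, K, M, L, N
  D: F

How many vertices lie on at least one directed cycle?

A vertex is on a directed cycle iff it belongs to a strongly connected component of size ≥ 2 (or has a self-loop).
The vertices on cycles are {D, E, F, G, H, I, J, N, O, P, Q} — 11 in total.

11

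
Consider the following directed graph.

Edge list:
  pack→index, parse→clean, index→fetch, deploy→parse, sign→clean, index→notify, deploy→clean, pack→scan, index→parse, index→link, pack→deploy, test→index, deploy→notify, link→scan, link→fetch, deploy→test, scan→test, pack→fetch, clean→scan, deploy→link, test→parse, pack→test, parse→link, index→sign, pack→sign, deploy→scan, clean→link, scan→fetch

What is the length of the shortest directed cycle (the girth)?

4

For each vertex v, BFS finds the shortest path from v back to v.
The shortest such closed walk is test → index → link → scan → test, length 4.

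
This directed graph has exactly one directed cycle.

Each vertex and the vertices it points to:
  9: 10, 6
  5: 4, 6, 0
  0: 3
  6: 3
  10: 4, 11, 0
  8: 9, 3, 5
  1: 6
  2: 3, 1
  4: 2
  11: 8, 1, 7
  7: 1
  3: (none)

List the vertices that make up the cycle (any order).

DFS with gray/black marking from 10:
10 gray
  4 gray
    2 gray
      3 gray
      3 black
      1 gray
        6 gray
          6→3: 3 black — skip
        6 black
      1 black
    2 black
  4 black
  11 gray
    8 gray
      9 gray
        9→10: 10 is gray → back edge
Back edge closes the cycle 10 → 11 → 8 → 9 → 10; its vertices are {8, 9, 10, 11}.

8, 9, 10, 11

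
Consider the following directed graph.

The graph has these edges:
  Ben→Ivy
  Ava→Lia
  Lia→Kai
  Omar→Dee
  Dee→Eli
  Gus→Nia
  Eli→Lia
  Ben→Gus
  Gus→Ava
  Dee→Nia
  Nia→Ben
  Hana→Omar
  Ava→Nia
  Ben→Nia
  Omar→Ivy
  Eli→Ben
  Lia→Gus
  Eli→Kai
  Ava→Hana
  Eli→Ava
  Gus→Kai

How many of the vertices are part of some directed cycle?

A vertex is on a directed cycle iff it belongs to a strongly connected component of size ≥ 2 (or has a self-loop).
The vertices on cycles are {Ava, Ben, Dee, Eli, Gus, Lia, Nia, Hana, Omar} — 9 in total.

9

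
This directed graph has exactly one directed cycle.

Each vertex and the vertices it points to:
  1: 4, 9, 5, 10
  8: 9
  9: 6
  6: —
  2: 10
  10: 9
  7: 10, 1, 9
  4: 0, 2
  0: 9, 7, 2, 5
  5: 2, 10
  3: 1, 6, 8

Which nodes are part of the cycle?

DFS with gray/black marking from 1:
1 gray
  4 gray
    0 gray
      9 gray
        6 gray
        6 black
      9 black
      7 gray
        10 gray
          10→9: 9 black — skip
        10 black
        7→1: 1 is gray → back edge
Back edge closes the cycle 1 → 4 → 0 → 7 → 1; its vertices are {0, 1, 4, 7}.

0, 1, 4, 7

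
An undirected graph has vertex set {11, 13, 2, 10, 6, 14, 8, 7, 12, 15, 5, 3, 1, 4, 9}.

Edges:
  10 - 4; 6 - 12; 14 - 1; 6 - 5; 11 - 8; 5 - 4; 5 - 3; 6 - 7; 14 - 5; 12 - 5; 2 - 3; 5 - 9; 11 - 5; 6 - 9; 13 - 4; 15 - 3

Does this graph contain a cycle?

DFS, tracking each vertex's parent; an edge to a visited non-parent vertex closes a cycle.
Start from 4:
visit 4 (parent –)
  visit 5 (parent 4)
    visit 6 (parent 5)
      visit 12 (parent 6)
        12–6: parent, skip
        12–5: 5 visited and ≠ parent → cycle
Cycle: 5 – 6 – 12 – 5.

Yes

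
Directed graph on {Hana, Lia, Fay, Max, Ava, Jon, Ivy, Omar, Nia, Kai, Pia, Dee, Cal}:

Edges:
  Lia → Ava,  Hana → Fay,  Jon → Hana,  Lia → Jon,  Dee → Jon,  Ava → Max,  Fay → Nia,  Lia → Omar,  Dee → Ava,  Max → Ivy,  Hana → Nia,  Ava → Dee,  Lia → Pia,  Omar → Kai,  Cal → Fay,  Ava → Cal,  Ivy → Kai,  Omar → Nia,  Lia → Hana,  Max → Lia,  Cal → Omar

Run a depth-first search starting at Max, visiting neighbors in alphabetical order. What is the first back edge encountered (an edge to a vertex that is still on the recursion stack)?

Dee→Ava

DFS from Max (visiting neighbors in alphabetical order); mark gray on enter, black on exit:
Max gray
  Ivy gray
    Kai gray
    Kai black
  Ivy black
  Lia gray
    Ava gray
      Cal gray
        Fay gray
          Nia gray
          Nia black
        Fay black
        Omar gray
          Omar→Kai: Kai black — skip
          Omar→Nia: Nia black — skip
        Omar black
      Cal black
      Dee gray
        Dee→Ava: Ava is gray → back edge
First back edge: Dee → Ava.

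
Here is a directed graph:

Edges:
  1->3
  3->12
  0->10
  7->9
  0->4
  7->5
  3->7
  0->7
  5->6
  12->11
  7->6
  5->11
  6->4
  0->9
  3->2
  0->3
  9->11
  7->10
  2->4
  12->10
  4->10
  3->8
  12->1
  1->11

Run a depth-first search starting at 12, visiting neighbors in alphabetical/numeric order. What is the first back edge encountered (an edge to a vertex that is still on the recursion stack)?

DFS from 12 (visiting neighbors in alphabetical/numeric order); mark gray on enter, black on exit:
12 gray
  1 gray
    3 gray
      2 gray
        4 gray
          10 gray
          10 black
        4 black
      2 black
      7 gray
        5 gray
          6 gray
            6→4: 4 black — skip
          6 black
          11 gray
          11 black
        5 black
        7→6: 6 black — skip
        9 gray
          9→11: 11 black — skip
        9 black
        7→10: 10 black — skip
      7 black
      8 gray
      8 black
      3→12: 12 is gray → back edge
First back edge: 3 → 12.

3->12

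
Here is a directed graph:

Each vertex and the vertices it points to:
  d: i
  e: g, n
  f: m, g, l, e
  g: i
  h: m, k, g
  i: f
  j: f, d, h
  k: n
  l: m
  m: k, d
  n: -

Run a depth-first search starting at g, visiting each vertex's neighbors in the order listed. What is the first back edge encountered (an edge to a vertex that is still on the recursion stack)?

d->i

DFS from g (visiting each vertex's neighbors in the order listed); mark gray on enter, black on exit:
g gray
  i gray
    f gray
      m gray
        k gray
          n gray
          n black
        k black
        d gray
          d→i: i is gray → back edge
First back edge: d → i.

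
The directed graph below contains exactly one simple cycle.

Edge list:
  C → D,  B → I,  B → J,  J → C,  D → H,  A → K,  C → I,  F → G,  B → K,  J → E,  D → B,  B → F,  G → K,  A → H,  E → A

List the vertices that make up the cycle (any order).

B, C, D, J

DFS with gray/black marking from D:
D gray
  H gray
  H black
  B gray
    I gray
    I black
    F gray
      G gray
        K gray
        K black
      G black
    F black
    J gray
      E gray
        A gray
          A→K: K black — skip
          A→H: H black — skip
        A black
      E black
      C gray
        C→I: I black — skip
        C→D: D is gray → back edge
Back edge closes the cycle D → B → J → C → D; its vertices are {B, C, D, J}.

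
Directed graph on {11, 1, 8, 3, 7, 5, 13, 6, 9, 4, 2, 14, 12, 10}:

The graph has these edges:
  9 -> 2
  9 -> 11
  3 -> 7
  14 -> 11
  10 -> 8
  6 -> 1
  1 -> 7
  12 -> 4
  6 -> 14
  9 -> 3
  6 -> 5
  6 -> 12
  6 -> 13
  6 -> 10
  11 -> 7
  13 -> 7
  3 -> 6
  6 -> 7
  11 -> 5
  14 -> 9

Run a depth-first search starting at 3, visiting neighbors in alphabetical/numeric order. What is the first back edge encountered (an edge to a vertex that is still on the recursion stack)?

DFS from 3 (visiting neighbors in alphabetical/numeric order); mark gray on enter, black on exit:
3 gray
  6 gray
    1 gray
      7 gray
      7 black
    1 black
    5 gray
    5 black
    6→7: 7 black — skip
    10 gray
      8 gray
      8 black
    10 black
    12 gray
      4 gray
      4 black
    12 black
    13 gray
      13→7: 7 black — skip
    13 black
    14 gray
      9 gray
        2 gray
        2 black
        9→3: 3 is gray → back edge
First back edge: 9 → 3.

9->3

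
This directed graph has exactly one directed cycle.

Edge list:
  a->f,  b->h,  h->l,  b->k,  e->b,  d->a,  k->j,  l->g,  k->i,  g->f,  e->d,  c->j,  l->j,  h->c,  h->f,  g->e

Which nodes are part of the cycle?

DFS with gray/black marking from e:
e gray
  d gray
    a gray
      f gray
      f black
    a black
  d black
  b gray
    h gray
      c gray
        j gray
        j black
      c black
      l gray
        g gray
          g→f: f black — skip
          g→e: e is gray → back edge
Back edge closes the cycle e → b → h → l → g → e; its vertices are {b, e, g, h, l}.

b, e, g, h, l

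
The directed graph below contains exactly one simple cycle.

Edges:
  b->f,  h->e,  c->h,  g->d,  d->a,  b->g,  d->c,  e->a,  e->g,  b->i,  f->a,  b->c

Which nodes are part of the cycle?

c, d, e, g, h

DFS with gray/black marking from c:
c gray
  h gray
    e gray
      a gray
      a black
      g gray
        d gray
          d→c: c is gray → back edge
Back edge closes the cycle c → h → e → g → d → c; its vertices are {c, d, e, g, h}.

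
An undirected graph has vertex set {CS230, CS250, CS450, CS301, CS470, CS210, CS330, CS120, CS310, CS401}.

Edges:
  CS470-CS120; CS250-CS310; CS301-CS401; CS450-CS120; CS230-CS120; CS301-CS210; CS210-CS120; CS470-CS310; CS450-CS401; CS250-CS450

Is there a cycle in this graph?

DFS, tracking each vertex's parent; an edge to a visited non-parent vertex closes a cycle.
Start from CS301:
visit CS301 (parent –)
  visit CS401 (parent CS301)
    CS401–CS301: parent, skip
    visit CS450 (parent CS401)
      visit CS250 (parent CS450)
        CS250–CS450: parent, skip
        visit CS310 (parent CS250)
          CS310–CS250: parent, skip
          visit CS470 (parent CS310)
            CS470–CS310: parent, skip
            visit CS120 (parent CS470)
              CS120–CS470: parent, skip
              visit CS210 (parent CS120)
                CS210–CS301: CS301 visited and ≠ parent → cycle
Cycle: CS301 – CS401 – CS450 – CS250 – CS310 – CS470 – CS120 – CS210 – CS301.

Yes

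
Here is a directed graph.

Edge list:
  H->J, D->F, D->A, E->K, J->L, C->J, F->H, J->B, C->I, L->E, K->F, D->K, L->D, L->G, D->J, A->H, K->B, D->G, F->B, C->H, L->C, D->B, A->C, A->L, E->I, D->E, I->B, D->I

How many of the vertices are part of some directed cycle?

A vertex is on a directed cycle iff it belongs to a strongly connected component of size ≥ 2 (or has a self-loop).
The vertices on cycles are {A, C, D, E, F, H, J, K, L} — 9 in total.

9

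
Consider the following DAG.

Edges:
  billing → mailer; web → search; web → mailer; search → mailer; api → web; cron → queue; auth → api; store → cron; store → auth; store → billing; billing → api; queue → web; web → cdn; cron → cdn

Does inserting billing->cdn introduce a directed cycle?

No

Adding billing→cdn creates a cycle iff cdn can already reach billing.
Explore from cdn: no path reaches billing. The graph stays acyclic.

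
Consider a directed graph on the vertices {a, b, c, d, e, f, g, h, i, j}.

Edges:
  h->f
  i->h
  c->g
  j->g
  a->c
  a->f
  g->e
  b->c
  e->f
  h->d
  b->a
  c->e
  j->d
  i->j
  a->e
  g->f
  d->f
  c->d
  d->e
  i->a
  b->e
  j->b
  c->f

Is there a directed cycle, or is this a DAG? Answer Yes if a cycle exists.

DFS with white/gray/black marking, starting from f:
f gray
f black
a gray
  c gray
    d gray
      d→f: f black — skip
      e gray
        e→f: f black — skip
      e black
    d black
    c→f: f black — skip
    c→e: e black — skip
    g gray
      g→f: f black — skip
      g→e: e black — skip
    g black
  c black
  a→f: f black — skip
  a→e: e black — skip
a black
b gray
  b→e: e black — skip
  b→a: a black — skip
  b→c: c black — skip
b black
h gray
  h→d: d black — skip
  h→f: f black — skip
h black
i gray
  i→a: a black — skip
  i→h: h black — skip
  j gray
    j→d: d black — skip
    j→b: b black — skip
    j→g: g black — skip
  j black
i black
Every edge goes to a white or black vertex — no back edge, so the graph is acyclic.

No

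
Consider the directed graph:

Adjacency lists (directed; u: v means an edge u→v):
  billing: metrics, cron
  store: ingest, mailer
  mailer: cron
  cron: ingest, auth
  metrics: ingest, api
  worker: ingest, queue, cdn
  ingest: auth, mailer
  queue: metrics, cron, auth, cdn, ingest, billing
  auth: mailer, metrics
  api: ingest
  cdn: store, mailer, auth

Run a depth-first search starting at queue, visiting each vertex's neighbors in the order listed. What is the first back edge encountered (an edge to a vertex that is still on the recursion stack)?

DFS from queue (visiting each vertex's neighbors in the order listed); mark gray on enter, black on exit:
queue gray
  metrics gray
    ingest gray
      auth gray
        mailer gray
          cron gray
            cron→ingest: ingest is gray → back edge
First back edge: cron → ingest.

cron→ingest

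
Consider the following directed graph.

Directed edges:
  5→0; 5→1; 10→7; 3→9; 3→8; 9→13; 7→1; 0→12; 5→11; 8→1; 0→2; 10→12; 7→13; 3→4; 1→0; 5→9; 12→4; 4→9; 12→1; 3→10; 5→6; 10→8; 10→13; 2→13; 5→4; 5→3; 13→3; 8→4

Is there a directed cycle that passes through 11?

11 lies on a cycle iff there is a path from 11 back to itself.
Exploring from 11, it never reaches itself; equivalently, its strongly connected component is a singleton.

No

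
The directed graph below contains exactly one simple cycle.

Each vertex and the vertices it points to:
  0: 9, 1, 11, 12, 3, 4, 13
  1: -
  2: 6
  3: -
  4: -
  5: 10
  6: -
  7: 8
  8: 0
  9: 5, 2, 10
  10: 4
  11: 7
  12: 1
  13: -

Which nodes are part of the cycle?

0, 7, 8, 11

DFS with gray/black marking from 0:
0 gray
  9 gray
    5 gray
      10 gray
        4 gray
        4 black
      10 black
    5 black
    2 gray
      6 gray
      6 black
    2 black
    9→10: 10 black — skip
  9 black
  1 gray
  1 black
  11 gray
    7 gray
      8 gray
        8→0: 0 is gray → back edge
Back edge closes the cycle 0 → 11 → 7 → 8 → 0; its vertices are {0, 7, 8, 11}.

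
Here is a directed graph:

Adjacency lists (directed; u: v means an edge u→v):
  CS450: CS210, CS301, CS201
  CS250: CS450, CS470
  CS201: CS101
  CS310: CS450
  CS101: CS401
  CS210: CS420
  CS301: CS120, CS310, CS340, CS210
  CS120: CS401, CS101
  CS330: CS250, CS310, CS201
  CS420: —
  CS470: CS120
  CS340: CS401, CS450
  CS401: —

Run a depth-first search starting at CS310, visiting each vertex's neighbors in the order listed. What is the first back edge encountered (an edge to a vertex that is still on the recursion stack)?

CS301→CS310

DFS from CS310 (visiting each vertex's neighbors in the order listed); mark gray on enter, black on exit:
CS310 gray
  CS450 gray
    CS210 gray
      CS420 gray
      CS420 black
    CS210 black
    CS301 gray
      CS120 gray
        CS401 gray
        CS401 black
        CS101 gray
          CS101→CS401: CS401 black — skip
        CS101 black
      CS120 black
      CS301→CS310: CS310 is gray → back edge
First back edge: CS301 → CS310.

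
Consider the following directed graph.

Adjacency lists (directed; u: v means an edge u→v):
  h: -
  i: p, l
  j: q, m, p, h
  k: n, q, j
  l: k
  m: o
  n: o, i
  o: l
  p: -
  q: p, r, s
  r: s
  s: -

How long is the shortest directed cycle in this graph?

4

For each vertex v, BFS finds the shortest path from v back to v.
The shortest such closed walk is l → k → n → i → l, length 4.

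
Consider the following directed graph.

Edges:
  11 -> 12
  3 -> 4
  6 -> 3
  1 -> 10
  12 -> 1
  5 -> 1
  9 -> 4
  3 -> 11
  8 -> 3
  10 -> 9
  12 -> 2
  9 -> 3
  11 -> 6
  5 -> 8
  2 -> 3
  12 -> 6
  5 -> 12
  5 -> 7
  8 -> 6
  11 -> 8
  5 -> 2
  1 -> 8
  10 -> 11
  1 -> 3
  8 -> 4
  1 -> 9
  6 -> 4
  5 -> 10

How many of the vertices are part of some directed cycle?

A vertex is on a directed cycle iff it belongs to a strongly connected component of size ≥ 2 (or has a self-loop).
The vertices on cycles are {1, 2, 3, 6, 8, 9, 10, 11, 12} — 9 in total.

9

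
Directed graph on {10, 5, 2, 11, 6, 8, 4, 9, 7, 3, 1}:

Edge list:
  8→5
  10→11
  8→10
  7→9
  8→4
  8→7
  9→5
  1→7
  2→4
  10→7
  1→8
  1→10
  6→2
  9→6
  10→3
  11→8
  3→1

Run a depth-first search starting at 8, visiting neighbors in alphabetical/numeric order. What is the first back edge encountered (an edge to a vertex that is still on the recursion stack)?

DFS from 8 (visiting neighbors in alphabetical/numeric order); mark gray on enter, black on exit:
8 gray
  4 gray
  4 black
  5 gray
  5 black
  7 gray
    9 gray
      9→5: 5 black — skip
      6 gray
        2 gray
          2→4: 4 black — skip
        2 black
      6 black
    9 black
  7 black
  10 gray
    3 gray
      1 gray
        1→7: 7 black — skip
        1→8: 8 is gray → back edge
First back edge: 1 → 8.

1->8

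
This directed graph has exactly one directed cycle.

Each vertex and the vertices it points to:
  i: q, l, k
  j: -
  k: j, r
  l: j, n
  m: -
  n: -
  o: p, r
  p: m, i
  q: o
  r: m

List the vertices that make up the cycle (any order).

i, o, p, q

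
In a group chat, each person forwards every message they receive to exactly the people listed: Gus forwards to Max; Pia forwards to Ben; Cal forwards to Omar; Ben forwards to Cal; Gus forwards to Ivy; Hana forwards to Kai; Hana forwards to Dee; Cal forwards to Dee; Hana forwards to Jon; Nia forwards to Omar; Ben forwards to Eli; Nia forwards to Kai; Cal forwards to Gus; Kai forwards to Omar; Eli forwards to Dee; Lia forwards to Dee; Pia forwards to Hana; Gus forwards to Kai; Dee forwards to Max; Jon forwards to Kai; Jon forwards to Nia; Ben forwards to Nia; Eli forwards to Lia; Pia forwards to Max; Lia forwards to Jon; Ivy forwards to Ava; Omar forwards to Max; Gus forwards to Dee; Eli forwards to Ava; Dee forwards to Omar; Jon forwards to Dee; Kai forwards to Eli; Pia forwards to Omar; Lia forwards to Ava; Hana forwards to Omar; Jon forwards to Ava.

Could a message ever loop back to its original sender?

Yes

DFS with white/gray/black marking, starting from Dee:
Dee gray
  Omar gray
    Max gray
    Max black
  Omar black
  Dee→Max: Max black — skip
Dee black
Lia gray
  Jon gray
    Nia gray
      Kai gray
        Kai→Omar: Omar black — skip
        Eli gray
          Eli→Dee: Dee black — skip
          Eli→Lia: Lia is gray → back edge
Back edge found, so a cycle exists: Lia → Jon → Nia → Kai → Eli → Lia.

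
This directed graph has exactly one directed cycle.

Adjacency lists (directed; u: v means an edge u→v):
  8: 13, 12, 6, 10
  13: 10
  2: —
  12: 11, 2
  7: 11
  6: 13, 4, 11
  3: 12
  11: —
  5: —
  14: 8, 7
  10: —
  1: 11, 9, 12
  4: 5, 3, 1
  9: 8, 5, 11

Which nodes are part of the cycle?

DFS with gray/black marking from 8:
8 gray
  13 gray
    10 gray
    10 black
  13 black
  12 gray
    11 gray
    11 black
    2 gray
    2 black
  12 black
  6 gray
    6→13: 13 black — skip
    4 gray
      5 gray
      5 black
      3 gray
        3→12: 12 black — skip
      3 black
      1 gray
        1→11: 11 black — skip
        9 gray
          9→8: 8 is gray → back edge
Back edge closes the cycle 8 → 6 → 4 → 1 → 9 → 8; its vertices are {1, 4, 6, 8, 9}.

1, 4, 6, 8, 9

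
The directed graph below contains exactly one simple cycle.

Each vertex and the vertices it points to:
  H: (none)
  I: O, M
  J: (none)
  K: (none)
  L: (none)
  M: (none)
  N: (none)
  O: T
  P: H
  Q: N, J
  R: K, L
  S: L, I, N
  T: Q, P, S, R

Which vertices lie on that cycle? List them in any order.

DFS with gray/black marking from T:
T gray
  Q gray
    N gray
    N black
    J gray
    J black
  Q black
  P gray
    H gray
    H black
  P black
  S gray
    L gray
    L black
    I gray
      O gray
        O→T: T is gray → back edge
Back edge closes the cycle T → S → I → O → T; its vertices are {I, O, S, T}.

I, O, S, T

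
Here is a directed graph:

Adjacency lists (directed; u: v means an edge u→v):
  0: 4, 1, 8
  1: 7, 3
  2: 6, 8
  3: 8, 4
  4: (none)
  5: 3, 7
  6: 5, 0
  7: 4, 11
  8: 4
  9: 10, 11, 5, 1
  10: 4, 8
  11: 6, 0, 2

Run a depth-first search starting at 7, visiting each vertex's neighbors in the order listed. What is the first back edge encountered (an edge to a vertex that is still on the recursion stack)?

5→7

DFS from 7 (visiting each vertex's neighbors in the order listed); mark gray on enter, black on exit:
7 gray
  4 gray
  4 black
  11 gray
    6 gray
      5 gray
        3 gray
          8 gray
            8→4: 4 black — skip
          8 black
          3→4: 4 black — skip
        3 black
        5→7: 7 is gray → back edge
First back edge: 5 → 7.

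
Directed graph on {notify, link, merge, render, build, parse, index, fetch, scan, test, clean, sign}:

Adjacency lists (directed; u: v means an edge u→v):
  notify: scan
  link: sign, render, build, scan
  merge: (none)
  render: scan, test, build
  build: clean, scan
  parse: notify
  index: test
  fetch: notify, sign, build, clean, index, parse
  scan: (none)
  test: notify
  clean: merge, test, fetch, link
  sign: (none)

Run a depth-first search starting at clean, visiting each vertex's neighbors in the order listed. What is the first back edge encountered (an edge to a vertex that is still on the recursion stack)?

build->clean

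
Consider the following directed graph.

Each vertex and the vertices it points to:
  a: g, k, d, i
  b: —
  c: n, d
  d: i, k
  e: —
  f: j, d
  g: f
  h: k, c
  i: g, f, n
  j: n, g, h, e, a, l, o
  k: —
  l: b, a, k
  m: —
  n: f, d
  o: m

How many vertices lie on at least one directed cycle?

A vertex is on a directed cycle iff it belongs to a strongly connected component of size ≥ 2 (or has a self-loop).
The vertices on cycles are {a, c, d, f, g, h, i, j, l, n} — 10 in total.

10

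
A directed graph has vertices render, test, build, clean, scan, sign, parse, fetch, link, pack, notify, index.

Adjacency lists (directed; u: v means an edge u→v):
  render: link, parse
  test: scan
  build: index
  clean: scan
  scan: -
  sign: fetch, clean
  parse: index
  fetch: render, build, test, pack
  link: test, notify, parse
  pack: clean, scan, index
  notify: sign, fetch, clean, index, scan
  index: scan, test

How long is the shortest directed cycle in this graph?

For each vertex v, BFS finds the shortest path from v back to v.
The shortest such closed walk is fetch → render → link → notify → fetch, length 4.

4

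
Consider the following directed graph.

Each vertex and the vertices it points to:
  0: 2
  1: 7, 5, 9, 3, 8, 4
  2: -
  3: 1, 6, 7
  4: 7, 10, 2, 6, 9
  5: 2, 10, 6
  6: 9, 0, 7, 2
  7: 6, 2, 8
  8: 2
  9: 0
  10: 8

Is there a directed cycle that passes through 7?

Yes

7 is on a cycle iff 7 can reach itself via ≥1 edge.
7 → 6 → 7 — yes.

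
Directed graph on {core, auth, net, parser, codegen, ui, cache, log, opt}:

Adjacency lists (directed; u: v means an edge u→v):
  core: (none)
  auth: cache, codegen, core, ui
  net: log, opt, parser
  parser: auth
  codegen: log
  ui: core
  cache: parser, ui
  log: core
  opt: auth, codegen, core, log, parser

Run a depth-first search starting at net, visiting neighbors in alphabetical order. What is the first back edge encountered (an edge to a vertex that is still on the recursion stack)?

DFS from net (visiting neighbors in alphabetical order); mark gray on enter, black on exit:
net gray
  log gray
    core gray
    core black
  log black
  opt gray
    auth gray
      cache gray
        parser gray
          parser→auth: auth is gray → back edge
First back edge: parser → auth.

parser→auth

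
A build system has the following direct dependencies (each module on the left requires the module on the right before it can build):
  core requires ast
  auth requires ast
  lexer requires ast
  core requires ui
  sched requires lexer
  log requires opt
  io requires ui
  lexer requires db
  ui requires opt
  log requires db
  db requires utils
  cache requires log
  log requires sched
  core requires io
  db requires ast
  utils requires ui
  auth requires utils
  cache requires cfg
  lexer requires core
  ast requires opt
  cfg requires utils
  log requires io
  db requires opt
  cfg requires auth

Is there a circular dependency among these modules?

No

DFS with white/gray/black marking, starting from opt:
opt gray
opt black
cache gray
  log gray
    log→opt: opt black — skip
    sched gray
      lexer gray
        db gray
          utils gray
            ui gray
              ui→opt: opt black — skip
            ui black
          utils black
          db→opt: opt black — skip
          ast gray
            ast→opt: opt black — skip
          ast black
        db black
        core gray
          core→ast: ast black — skip
          core→ui: ui black — skip
          io gray
            io→ui: ui black — skip
          io black
        core black
        lexer→ast: ast black — skip
      lexer black
    sched black
    log→io: io black — skip
    log→db: db black — skip
  log black
  cfg gray
    cfg→utils: utils black — skip
    auth gray
      auth→ast: ast black — skip
      auth→utils: utils black — skip
    auth black
  cfg black
cache black
Every edge goes to a white or black vertex — no back edge, so the graph is acyclic.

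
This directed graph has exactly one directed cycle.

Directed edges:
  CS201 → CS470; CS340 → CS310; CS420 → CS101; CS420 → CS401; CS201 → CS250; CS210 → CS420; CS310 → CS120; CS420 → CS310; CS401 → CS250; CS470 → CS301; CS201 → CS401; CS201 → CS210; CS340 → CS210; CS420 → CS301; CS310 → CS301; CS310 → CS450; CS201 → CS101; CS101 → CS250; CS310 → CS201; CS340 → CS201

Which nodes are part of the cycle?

CS201, CS210, CS310, CS420

DFS with gray/black marking from CS310:
CS310 gray
  CS301 gray
  CS301 black
  CS450 gray
  CS450 black
  CS201 gray
    CS101 gray
      CS250 gray
      CS250 black
    CS101 black
    CS201→CS250: CS250 black — skip
    CS210 gray
      CS420 gray
        CS420→CS310: CS310 is gray → back edge
Back edge closes the cycle CS310 → CS201 → CS210 → CS420 → CS310; its vertices are {CS201, CS210, CS310, CS420}.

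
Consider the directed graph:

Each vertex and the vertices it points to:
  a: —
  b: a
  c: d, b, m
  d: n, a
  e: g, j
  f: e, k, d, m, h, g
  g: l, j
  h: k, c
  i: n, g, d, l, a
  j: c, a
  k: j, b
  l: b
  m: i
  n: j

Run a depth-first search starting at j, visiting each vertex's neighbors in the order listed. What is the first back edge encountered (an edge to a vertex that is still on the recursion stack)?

n→j

DFS from j (visiting each vertex's neighbors in the order listed); mark gray on enter, black on exit:
j gray
  c gray
    d gray
      n gray
        n→j: j is gray → back edge
First back edge: n → j.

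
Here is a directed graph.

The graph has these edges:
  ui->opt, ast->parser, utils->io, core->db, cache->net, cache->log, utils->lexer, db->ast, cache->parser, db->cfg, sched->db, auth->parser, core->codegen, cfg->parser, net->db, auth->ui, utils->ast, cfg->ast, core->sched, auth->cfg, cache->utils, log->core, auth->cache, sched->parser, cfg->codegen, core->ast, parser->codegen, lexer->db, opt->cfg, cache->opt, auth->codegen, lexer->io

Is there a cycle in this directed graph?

No

DFS with white/gray/black marking, starting from cfg:
cfg gray
  ast gray
    parser gray
      codegen gray
      codegen black
    parser black
  ast black
  cfg→codegen: codegen black — skip
  cfg→parser: parser black — skip
cfg black
opt gray
  opt→cfg: cfg black — skip
opt black
cache gray
  cache→opt: opt black — skip
  log gray
    core gray
      db gray
        db→cfg: cfg black — skip
        db→ast: ast black — skip
      db black
      core→ast: ast black — skip
      sched gray
        sched→parser: parser black — skip
        sched→db: db black — skip
      sched black
      core→codegen: codegen black — skip
    core black
  log black
  net gray
    net→db: db black — skip
  net black
  cache→parser: parser black — skip
  utils gray
    io gray
    io black
    lexer gray
      lexer→io: io black — skip
      lexer→db: db black — skip
    lexer black
    utils→ast: ast black — skip
  utils black
cache black
ui gray
  ui→opt: opt black — skip
ui black
auth gray
  auth→ui: ui black — skip
  auth→parser: parser black — skip
  auth→codegen: codegen black — skip
  auth→cfg: cfg black — skip
  auth→cache: cache black — skip
auth black
Every edge goes to a white or black vertex — no back edge, so the graph is acyclic.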